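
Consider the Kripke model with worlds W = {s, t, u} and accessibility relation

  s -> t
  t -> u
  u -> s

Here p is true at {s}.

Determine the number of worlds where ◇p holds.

s: successors {t}; p there: t:F. ✗
t: successors {u}; p there: u:F. ✗
u: successors {s}; p there: s:T. ✓
Satisfying worlds: {u}.

1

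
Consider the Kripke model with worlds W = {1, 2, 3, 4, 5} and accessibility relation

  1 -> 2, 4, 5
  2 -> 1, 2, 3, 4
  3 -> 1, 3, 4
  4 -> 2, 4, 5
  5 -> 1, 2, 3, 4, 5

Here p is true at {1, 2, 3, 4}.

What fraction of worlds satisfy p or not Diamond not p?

4/5

1: p is T, not Diamond not p is F. ✓
2: p is T, not Diamond not p is T. ✓
3: p is T, not Diamond not p is T. ✓
4: p is T, not Diamond not p is F. ✓
5: p is F, not Diamond not p is F. ✗
That's 4 of 5 worlds, so 4/5.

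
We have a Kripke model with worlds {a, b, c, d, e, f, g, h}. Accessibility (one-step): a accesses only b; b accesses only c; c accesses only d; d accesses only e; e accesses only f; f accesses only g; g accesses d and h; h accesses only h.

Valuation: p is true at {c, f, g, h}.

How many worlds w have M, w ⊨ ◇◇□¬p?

3

a: successors {b}; ◇□¬p there: b:T. ✓
b: successors {c}; ◇□¬p there: c:T. ✓
c: successors {d}; ◇□¬p there: d:F. ✗
d: successors {e}; ◇□¬p there: e:F. ✗
e: successors {f}; ◇□¬p there: f:F. ✗
f: successors {g}; ◇□¬p there: g:T. ✓
g: successors {d, h}; ◇□¬p there: d:F, h:F. ✗
h: successors {h}; ◇□¬p there: h:F. ✗
Satisfying worlds: {a, b, f}.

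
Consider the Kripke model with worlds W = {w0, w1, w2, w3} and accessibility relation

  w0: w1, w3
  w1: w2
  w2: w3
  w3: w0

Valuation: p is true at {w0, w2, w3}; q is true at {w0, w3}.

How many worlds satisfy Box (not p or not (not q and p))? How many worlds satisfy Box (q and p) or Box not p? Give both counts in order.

For Box (not p or not (not q and p)):
w0: successors {w1, w3}; not p or not (not q and p) there: w1:T, w3:T. ✓
w1: successors {w2}; not p or not (not q and p) there: w2:F. ✗
w2: successors {w3}; not p or not (not q and p) there: w3:T. ✓
w3: successors {w0}; not p or not (not q and p) there: w0:T. ✓
— 3 worlds.
For Box (q and p) or Box not p:
w0: Box (q and p) is F, Box not p is F. ✗
w1: Box (q and p) is F, Box not p is F. ✗
w2: Box (q and p) is T, Box not p is F. ✓
w3: Box (q and p) is T, Box not p is F. ✓
— 2 worlds.

3 and 2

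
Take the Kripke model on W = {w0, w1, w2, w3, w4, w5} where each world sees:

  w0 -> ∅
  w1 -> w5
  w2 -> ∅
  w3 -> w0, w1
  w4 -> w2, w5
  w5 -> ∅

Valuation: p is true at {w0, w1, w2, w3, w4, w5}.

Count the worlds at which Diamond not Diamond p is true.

w0: no successors, so Diamond not Diamond p fails. ✗
w1: successors {w5}; not Diamond p there: w5:T. ✓
w2: no successors, so Diamond not Diamond p fails. ✗
w3: successors {w0, w1}; not Diamond p there: w0:T, w1:F. ✓
w4: successors {w2, w5}; not Diamond p there: w2:T, w5:T. ✓
w5: no successors, so Diamond not Diamond p fails. ✗
Satisfying worlds: {w1, w3, w4}.

3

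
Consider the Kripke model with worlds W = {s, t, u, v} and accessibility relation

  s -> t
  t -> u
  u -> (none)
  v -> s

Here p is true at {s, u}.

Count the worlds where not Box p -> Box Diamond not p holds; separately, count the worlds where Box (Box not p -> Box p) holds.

3 and 3

For not Box p -> Box Diamond not p:
s: not Box p is T, Box Diamond not p is F. ✗
t: not Box p is F, Box Diamond not p is F. ✓
u: not Box p is F, Box Diamond not p is T. ✓
v: not Box p is F, Box Diamond not p is T. ✓
— 3 worlds.
For Box (Box not p -> Box p):
s: successors {t}; Box not p -> Box p there: t:T. ✓
t: successors {u}; Box not p -> Box p there: u:T. ✓
u: no successors, so Box (Box not p -> Box p) holds vacuously. ✓
v: successors {s}; Box not p -> Box p there: s:F. ✗
— 3 worlds.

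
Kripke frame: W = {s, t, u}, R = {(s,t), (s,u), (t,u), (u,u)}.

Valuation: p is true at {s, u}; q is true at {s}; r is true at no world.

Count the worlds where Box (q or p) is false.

1

s: successors {t, u}; q or p there: t:F, u:T. ✗
t: successors {u}; q or p there: u:T. ✓
u: successors {u}; q or p there: u:T. ✓
Satisfying worlds: {t, u}.
So Box (q or p) fails at the other 1 world.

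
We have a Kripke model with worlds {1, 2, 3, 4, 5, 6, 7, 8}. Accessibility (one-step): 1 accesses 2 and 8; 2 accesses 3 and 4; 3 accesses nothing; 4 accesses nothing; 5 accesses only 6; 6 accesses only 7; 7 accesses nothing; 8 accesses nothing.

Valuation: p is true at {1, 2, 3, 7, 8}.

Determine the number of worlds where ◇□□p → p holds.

6

1: ◇□□p is T, p is T. ✓
2: ◇□□p is T, p is T. ✓
3: ◇□□p is F, p is T. ✓
4: ◇□□p is F, p is F. ✓
5: ◇□□p is T, p is F. ✗
6: ◇□□p is T, p is F. ✗
7: ◇□□p is F, p is T. ✓
8: ◇□□p is F, p is T. ✓
Satisfying worlds: {1, 2, 3, 4, 7, 8}.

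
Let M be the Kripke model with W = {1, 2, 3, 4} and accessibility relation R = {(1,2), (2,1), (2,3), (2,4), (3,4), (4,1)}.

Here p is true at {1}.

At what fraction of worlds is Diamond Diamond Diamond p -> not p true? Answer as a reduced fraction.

1: Diamond Diamond Diamond p is T, not p is F. ✗
2: Diamond Diamond Diamond p is T, not p is T. ✓
3: Diamond Diamond Diamond p is F, not p is T. ✓
4: Diamond Diamond Diamond p is T, not p is T. ✓
That's 3 of 4 worlds, so 3/4.

3/4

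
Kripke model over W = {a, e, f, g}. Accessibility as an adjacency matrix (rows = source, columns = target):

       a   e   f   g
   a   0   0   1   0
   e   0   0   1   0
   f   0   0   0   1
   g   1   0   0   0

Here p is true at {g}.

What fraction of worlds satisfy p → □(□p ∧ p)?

3/4

a: p is F, □(□p ∧ p) is F. ✓
e: p is F, □(□p ∧ p) is F. ✓
f: p is F, □(□p ∧ p) is F. ✓
g: p is T, □(□p ∧ p) is F. ✗
That's 3 of 4 worlds, so 3/4.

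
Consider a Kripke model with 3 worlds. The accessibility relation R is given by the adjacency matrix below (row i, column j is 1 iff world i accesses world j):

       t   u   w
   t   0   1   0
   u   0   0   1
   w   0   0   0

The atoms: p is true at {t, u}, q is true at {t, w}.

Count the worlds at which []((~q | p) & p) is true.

t: successors {u}; (~q | p) & p there: u:T. ✓
u: successors {w}; (~q | p) & p there: w:F. ✗
w: no successors, so []((~q | p) & p) holds vacuously. ✓
Satisfying worlds: {t, w}.

2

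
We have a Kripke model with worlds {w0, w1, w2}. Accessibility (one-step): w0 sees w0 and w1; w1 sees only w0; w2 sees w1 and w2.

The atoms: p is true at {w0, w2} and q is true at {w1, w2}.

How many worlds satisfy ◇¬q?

w0: successors {w0, w1}; ¬q there: w0:T, w1:F. ✓
w1: successors {w0}; ¬q there: w0:T. ✓
w2: successors {w1, w2}; ¬q there: w1:F, w2:F. ✗
Satisfying worlds: {w0, w1}.

2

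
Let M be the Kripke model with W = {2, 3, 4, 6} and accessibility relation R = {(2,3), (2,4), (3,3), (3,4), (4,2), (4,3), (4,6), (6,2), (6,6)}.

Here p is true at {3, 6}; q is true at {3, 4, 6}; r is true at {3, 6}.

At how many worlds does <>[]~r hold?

0

2: successors {3, 4}; []~r there: 3:F, 4:F. ✗
3: successors {3, 4}; []~r there: 3:F, 4:F. ✗
4: successors {2, 3, 6}; []~r there: 2:F, 3:F, 6:F. ✗
6: successors {2, 6}; []~r there: 2:F, 6:F. ✗
Satisfying worlds: ∅.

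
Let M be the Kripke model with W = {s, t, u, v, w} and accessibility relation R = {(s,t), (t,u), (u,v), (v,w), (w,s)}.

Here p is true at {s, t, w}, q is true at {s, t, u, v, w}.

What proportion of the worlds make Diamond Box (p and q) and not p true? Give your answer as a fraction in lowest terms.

s: Diamond Box (p and q) is F, not p is F. ✗
t: Diamond Box (p and q) is F, not p is F. ✗
u: Diamond Box (p and q) is T, not p is T. ✓
v: Diamond Box (p and q) is T, not p is T. ✓
w: Diamond Box (p and q) is T, not p is F. ✗
That's 2 of 5 worlds, so 2/5.

2/5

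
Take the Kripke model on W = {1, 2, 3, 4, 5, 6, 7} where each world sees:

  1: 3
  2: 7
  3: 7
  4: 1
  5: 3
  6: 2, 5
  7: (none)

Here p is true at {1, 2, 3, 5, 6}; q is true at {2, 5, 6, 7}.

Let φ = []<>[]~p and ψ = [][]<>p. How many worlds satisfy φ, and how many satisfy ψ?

For []<>[]~p:
1: successors {3}; <>[]~p there: 3:T. ✓
2: successors {7}; <>[]~p there: 7:F. ✗
3: successors {7}; <>[]~p there: 7:F. ✗
4: successors {1}; <>[]~p there: 1:T. ✓
5: successors {3}; <>[]~p there: 3:T. ✓
6: successors {2, 5}; <>[]~p there: 2:T, 5:T. ✓
7: no successors, so []<>[]~p holds vacuously. ✓
— 5 worlds.
For [][]<>p:
1: successors {3}; []<>p there: 3:F. ✗
2: successors {7}; []<>p there: 7:T. ✓
3: successors {7}; []<>p there: 7:T. ✓
4: successors {1}; []<>p there: 1:F. ✗
5: successors {3}; []<>p there: 3:F. ✗
6: successors {2, 5}; []<>p there: 2:F, 5:F. ✗
7: no successors, so [][]<>p holds vacuously. ✓
— 3 worlds.

5 and 3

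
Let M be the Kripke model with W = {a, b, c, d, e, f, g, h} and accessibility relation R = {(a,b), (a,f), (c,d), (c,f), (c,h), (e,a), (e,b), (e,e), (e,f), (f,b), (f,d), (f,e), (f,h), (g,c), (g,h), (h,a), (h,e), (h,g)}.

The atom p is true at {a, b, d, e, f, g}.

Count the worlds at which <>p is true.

5

a: successors {b, f}; p there: b:T, f:T. ✓
b: no successors, so <>p fails. ✗
c: successors {d, f, h}; p there: d:T, f:T, h:F. ✓
d: no successors, so <>p fails. ✗
e: successors {a, b, e, f}; p there: a:T, b:T, e:T, f:T. ✓
f: successors {b, d, e, h}; p there: b:T, d:T, e:T, h:F. ✓
g: successors {c, h}; p there: c:F, h:F. ✗
h: successors {a, e, g}; p there: a:T, e:T, g:T. ✓
Satisfying worlds: {a, c, e, f, h}.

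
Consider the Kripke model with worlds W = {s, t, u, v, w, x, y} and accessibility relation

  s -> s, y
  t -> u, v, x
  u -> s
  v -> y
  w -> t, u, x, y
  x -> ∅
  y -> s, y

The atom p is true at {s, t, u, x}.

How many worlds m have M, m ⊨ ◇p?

5

s: successors {s, y}; p there: s:T, y:F. ✓
t: successors {u, v, x}; p there: u:T, v:F, x:T. ✓
u: successors {s}; p there: s:T. ✓
v: successors {y}; p there: y:F. ✗
w: successors {t, u, x, y}; p there: t:T, u:T, x:T, y:F. ✓
x: no successors, so ◇p fails. ✗
y: successors {s, y}; p there: s:T, y:F. ✓
Satisfying worlds: {s, t, u, w, y}.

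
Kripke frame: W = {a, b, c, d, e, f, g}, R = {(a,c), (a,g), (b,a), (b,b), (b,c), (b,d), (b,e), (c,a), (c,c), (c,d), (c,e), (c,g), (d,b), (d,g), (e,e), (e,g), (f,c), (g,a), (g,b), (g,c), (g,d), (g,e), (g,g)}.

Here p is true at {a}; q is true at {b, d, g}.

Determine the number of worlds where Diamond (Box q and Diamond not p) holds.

a: successors {c, g}; Box q and Diamond not p there: c:F, g:F. ✗
b: successors {a, b, c, d, e}; Box q and Diamond not p there: a:F, b:F, c:F, d:T, e:F. ✓
c: successors {a, c, d, e, g}; Box q and Diamond not p there: a:F, c:F, d:T, e:F, g:F. ✓
d: successors {b, g}; Box q and Diamond not p there: b:F, g:F. ✗
e: successors {e, g}; Box q and Diamond not p there: e:F, g:F. ✗
f: successors {c}; Box q and Diamond not p there: c:F. ✗
g: successors {a, b, c, d, e, g}; Box q and Diamond not p there: a:F, b:F, c:F, d:T, e:F, g:F. ✓
Satisfying worlds: {b, c, g}.

3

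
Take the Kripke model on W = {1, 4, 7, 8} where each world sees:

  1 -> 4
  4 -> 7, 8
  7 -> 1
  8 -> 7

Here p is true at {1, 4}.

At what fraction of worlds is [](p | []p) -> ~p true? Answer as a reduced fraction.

1: [](p | []p) is T, ~p is F. ✗
4: [](p | []p) is F, ~p is F. ✓
7: [](p | []p) is T, ~p is T. ✓
8: [](p | []p) is T, ~p is T. ✓
That's 3 of 4 worlds, so 3/4.

3/4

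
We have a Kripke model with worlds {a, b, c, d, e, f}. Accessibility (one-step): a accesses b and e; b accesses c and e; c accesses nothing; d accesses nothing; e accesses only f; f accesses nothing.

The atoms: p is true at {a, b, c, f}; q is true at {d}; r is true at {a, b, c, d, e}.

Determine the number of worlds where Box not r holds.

a: successors {b, e}; not r there: b:F, e:F. ✗
b: successors {c, e}; not r there: c:F, e:F. ✗
c: no successors, so Box not r holds vacuously. ✓
d: no successors, so Box not r holds vacuously. ✓
e: successors {f}; not r there: f:T. ✓
f: no successors, so Box not r holds vacuously. ✓
Satisfying worlds: {c, d, e, f}.

4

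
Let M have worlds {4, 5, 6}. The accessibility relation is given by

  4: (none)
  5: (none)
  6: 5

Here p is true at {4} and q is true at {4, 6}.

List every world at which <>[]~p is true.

4: no successors, so <>[]~p fails. ✗
5: no successors, so <>[]~p fails. ✗
6: successors {5}; []~p there: 5:T. ✓

{6}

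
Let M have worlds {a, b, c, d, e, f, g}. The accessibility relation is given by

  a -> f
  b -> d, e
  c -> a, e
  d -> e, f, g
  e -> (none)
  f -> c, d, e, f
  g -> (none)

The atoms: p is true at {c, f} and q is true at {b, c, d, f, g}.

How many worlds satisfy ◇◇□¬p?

a: successors {f}; ◇□¬p there: f:T. ✓
b: successors {d, e}; ◇□¬p there: d:T, e:F. ✓
c: successors {a, e}; ◇□¬p there: a:F, e:F. ✗
d: successors {e, f, g}; ◇□¬p there: e:F, f:T, g:F. ✓
e: no successors, so ◇◇□¬p fails. ✗
f: successors {c, d, e, f}; ◇□¬p there: c:T, d:T, e:F, f:T. ✓
g: no successors, so ◇◇□¬p fails. ✗
Satisfying worlds: {a, b, d, f}.

4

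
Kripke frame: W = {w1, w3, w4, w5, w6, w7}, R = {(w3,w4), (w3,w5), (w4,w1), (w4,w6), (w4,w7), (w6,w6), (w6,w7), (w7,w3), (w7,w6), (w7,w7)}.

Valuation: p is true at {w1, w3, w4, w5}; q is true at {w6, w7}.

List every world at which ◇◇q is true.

{w3, w4, w6, w7}

w1: no successors, so ◇◇q fails. ✗
w3: successors {w4, w5}; ◇q there: w4:T, w5:F. ✓
w4: successors {w1, w6, w7}; ◇q there: w1:F, w6:T, w7:T. ✓
w5: no successors, so ◇◇q fails. ✗
w6: successors {w6, w7}; ◇q there: w6:T, w7:T. ✓
w7: successors {w3, w6, w7}; ◇q there: w3:F, w6:T, w7:T. ✓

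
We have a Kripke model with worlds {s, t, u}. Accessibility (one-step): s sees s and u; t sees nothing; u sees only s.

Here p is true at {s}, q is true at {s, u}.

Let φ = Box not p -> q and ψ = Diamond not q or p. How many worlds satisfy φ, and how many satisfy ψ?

For Box not p -> q:
s: Box not p is F, q is T. ✓
t: Box not p is T, q is F. ✗
u: Box not p is F, q is T. ✓
— 2 worlds.
For Diamond not q or p:
s: Diamond not q is F, p is T. ✓
t: Diamond not q is F, p is F. ✗
u: Diamond not q is F, p is F. ✗
— 1 world.

2 and 1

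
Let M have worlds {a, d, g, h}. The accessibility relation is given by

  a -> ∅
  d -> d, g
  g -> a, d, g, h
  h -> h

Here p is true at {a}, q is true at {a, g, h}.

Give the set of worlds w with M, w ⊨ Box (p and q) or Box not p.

{a, d, h}

a: Box (p and q) is T, Box not p is T. ✓
d: Box (p and q) is F, Box not p is T. ✓
g: Box (p and q) is F, Box not p is F. ✗
h: Box (p and q) is F, Box not p is T. ✓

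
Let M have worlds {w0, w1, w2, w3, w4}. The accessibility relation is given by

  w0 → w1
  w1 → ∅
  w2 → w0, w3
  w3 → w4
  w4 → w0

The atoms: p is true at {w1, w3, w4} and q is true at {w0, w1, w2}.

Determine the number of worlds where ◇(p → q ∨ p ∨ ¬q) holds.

w0: successors {w1}; p → q ∨ p ∨ ¬q there: w1:T. ✓
w1: no successors, so ◇(p → q ∨ p ∨ ¬q) fails. ✗
w2: successors {w0, w3}; p → q ∨ p ∨ ¬q there: w0:T, w3:T. ✓
w3: successors {w4}; p → q ∨ p ∨ ¬q there: w4:T. ✓
w4: successors {w0}; p → q ∨ p ∨ ¬q there: w0:T. ✓
Satisfying worlds: {w0, w2, w3, w4}.

4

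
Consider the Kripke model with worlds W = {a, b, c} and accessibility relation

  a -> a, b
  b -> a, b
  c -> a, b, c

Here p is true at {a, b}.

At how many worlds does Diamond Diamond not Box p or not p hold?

1

a: Diamond Diamond not Box p is F, not p is F. ✗
b: Diamond Diamond not Box p is F, not p is F. ✗
c: Diamond Diamond not Box p is T, not p is T. ✓
Satisfying worlds: {c}.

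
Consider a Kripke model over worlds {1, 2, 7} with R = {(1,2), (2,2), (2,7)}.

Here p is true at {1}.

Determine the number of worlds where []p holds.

1

1: successors {2}; p there: 2:F. ✗
2: successors {2, 7}; p there: 2:F, 7:F. ✗
7: no successors, so []p holds vacuously. ✓
Satisfying worlds: {7}.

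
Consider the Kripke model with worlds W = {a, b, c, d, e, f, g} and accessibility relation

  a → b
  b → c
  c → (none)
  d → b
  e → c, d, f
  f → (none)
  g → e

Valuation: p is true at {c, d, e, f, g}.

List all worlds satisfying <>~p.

a: successors {b}; ~p there: b:T. ✓
b: successors {c}; ~p there: c:F. ✗
c: no successors, so <>~p fails. ✗
d: successors {b}; ~p there: b:T. ✓
e: successors {c, d, f}; ~p there: c:F, d:F, f:F. ✗
f: no successors, so <>~p fails. ✗
g: successors {e}; ~p there: e:F. ✗

{a, d}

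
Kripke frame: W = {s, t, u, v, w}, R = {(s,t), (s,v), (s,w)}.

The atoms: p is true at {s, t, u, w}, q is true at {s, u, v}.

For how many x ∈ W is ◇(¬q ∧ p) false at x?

s: successors {t, v, w}; ¬q ∧ p there: t:T, v:F, w:T. ✓
t: no successors, so ◇(¬q ∧ p) fails. ✗
u: no successors, so ◇(¬q ∧ p) fails. ✗
v: no successors, so ◇(¬q ∧ p) fails. ✗
w: no successors, so ◇(¬q ∧ p) fails. ✗
Satisfying worlds: {s}.
So ◇(¬q ∧ p) fails at the other 4 worlds.

4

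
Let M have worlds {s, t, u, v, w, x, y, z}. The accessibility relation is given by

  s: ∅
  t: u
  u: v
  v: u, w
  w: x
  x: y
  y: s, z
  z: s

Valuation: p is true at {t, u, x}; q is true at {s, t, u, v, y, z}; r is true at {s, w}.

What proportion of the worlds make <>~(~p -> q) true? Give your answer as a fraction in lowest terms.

s: no successors, so <>~(~p -> q) fails. ✗
t: successors {u}; ~(~p -> q) there: u:F. ✗
u: successors {v}; ~(~p -> q) there: v:F. ✗
v: successors {u, w}; ~(~p -> q) there: u:F, w:T. ✓
w: successors {x}; ~(~p -> q) there: x:F. ✗
x: successors {y}; ~(~p -> q) there: y:F. ✗
y: successors {s, z}; ~(~p -> q) there: s:F, z:F. ✗
z: successors {s}; ~(~p -> q) there: s:F. ✗
That's 1 of 8 worlds, so 1/8.

1/8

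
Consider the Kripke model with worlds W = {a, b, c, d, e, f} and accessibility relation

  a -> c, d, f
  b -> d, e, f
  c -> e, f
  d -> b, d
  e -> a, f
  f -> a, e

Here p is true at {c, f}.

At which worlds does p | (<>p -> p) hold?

a: p is F, <>p -> p is F. ✗
b: p is F, <>p -> p is F. ✗
c: p is T, <>p -> p is T. ✓
d: p is F, <>p -> p is T. ✓
e: p is F, <>p -> p is F. ✗
f: p is T, <>p -> p is T. ✓

{c, d, f}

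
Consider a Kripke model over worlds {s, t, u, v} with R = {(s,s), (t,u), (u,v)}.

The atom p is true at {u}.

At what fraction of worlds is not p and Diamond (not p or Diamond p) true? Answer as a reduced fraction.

1/4

s: not p is T, Diamond (not p or Diamond p) is T. ✓
t: not p is T, Diamond (not p or Diamond p) is F. ✗
u: not p is F, Diamond (not p or Diamond p) is T. ✗
v: not p is T, Diamond (not p or Diamond p) is F. ✗
That's 1 of 4 worlds, so 1/4.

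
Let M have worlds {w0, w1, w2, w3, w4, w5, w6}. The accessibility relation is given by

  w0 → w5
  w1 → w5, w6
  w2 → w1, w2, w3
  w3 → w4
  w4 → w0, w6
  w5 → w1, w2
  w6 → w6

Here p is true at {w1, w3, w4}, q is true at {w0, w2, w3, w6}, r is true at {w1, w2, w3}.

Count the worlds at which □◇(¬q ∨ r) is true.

3

w0: successors {w5}; ◇(¬q ∨ r) there: w5:T. ✓
w1: successors {w5, w6}; ◇(¬q ∨ r) there: w5:T, w6:F. ✗
w2: successors {w1, w2, w3}; ◇(¬q ∨ r) there: w1:T, w2:T, w3:T. ✓
w3: successors {w4}; ◇(¬q ∨ r) there: w4:F. ✗
w4: successors {w0, w6}; ◇(¬q ∨ r) there: w0:T, w6:F. ✗
w5: successors {w1, w2}; ◇(¬q ∨ r) there: w1:T, w2:T. ✓
w6: successors {w6}; ◇(¬q ∨ r) there: w6:F. ✗
Satisfying worlds: {w0, w2, w5}.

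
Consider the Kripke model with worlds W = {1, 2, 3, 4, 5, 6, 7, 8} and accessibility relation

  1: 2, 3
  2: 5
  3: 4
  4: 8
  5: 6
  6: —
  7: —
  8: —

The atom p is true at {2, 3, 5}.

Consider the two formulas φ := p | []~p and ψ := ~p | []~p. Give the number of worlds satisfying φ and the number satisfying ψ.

For p | []~p:
1: p is F, []~p is F. ✗
2: p is T, []~p is F. ✓
3: p is T, []~p is T. ✓
4: p is F, []~p is T. ✓
5: p is T, []~p is T. ✓
6: p is F, []~p is T. ✓
7: p is F, []~p is T. ✓
8: p is F, []~p is T. ✓
— 7 worlds.
For ~p | []~p:
1: ~p is T, []~p is F. ✓
2: ~p is F, []~p is F. ✗
3: ~p is F, []~p is T. ✓
4: ~p is T, []~p is T. ✓
5: ~p is F, []~p is T. ✓
6: ~p is T, []~p is T. ✓
7: ~p is T, []~p is T. ✓
8: ~p is T, []~p is T. ✓
— 7 worlds.

7 and 7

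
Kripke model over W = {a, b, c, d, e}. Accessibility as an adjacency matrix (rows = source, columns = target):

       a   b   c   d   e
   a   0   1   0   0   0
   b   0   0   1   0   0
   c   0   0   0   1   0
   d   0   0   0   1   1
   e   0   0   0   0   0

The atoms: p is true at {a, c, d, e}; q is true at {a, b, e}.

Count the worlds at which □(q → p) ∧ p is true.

a: □(q → p) is F, p is T. ✗
b: □(q → p) is T, p is F. ✗
c: □(q → p) is T, p is T. ✓
d: □(q → p) is T, p is T. ✓
e: □(q → p) is T, p is T. ✓
Satisfying worlds: {c, d, e}.

3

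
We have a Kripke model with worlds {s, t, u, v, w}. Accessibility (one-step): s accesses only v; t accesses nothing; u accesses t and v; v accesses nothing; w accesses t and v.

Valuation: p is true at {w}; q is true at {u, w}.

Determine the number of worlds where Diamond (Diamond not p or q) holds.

s: successors {v}; Diamond not p or q there: v:F. ✗
t: no successors, so Diamond (Diamond not p or q) fails. ✗
u: successors {t, v}; Diamond not p or q there: t:F, v:F. ✗
v: no successors, so Diamond (Diamond not p or q) fails. ✗
w: successors {t, v}; Diamond not p or q there: t:F, v:F. ✗
Satisfying worlds: ∅.

0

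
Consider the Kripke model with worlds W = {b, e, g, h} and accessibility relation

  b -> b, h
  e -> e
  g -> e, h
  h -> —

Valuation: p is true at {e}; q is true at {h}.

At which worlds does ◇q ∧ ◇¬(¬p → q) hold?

{b}

b: ◇q is T, ◇¬(¬p → q) is T. ✓
e: ◇q is F, ◇¬(¬p → q) is F. ✗
g: ◇q is T, ◇¬(¬p → q) is F. ✗
h: ◇q is F, ◇¬(¬p → q) is F. ✗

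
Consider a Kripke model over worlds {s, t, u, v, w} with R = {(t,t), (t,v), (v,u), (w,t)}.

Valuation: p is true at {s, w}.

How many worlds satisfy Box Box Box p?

s: no successors, so Box Box Box p holds vacuously. ✓
t: successors {t, v}; Box Box p there: t:F, v:T. ✗
u: no successors, so Box Box Box p holds vacuously. ✓
v: successors {u}; Box Box p there: u:T. ✓
w: successors {t}; Box Box p there: t:F. ✗
Satisfying worlds: {s, u, v}.

3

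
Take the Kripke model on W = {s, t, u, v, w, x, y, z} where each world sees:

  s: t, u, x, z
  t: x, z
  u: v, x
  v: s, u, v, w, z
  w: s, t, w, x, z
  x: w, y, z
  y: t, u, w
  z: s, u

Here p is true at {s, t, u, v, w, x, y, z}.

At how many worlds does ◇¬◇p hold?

s: successors {t, u, x, z}; ¬◇p there: t:F, u:F, x:F, z:F. ✗
t: successors {x, z}; ¬◇p there: x:F, z:F. ✗
u: successors {v, x}; ¬◇p there: v:F, x:F. ✗
v: successors {s, u, v, w, z}; ¬◇p there: s:F, u:F, v:F, w:F, z:F. ✗
w: successors {s, t, w, x, z}; ¬◇p there: s:F, t:F, w:F, x:F, z:F. ✗
x: successors {w, y, z}; ¬◇p there: w:F, y:F, z:F. ✗
y: successors {t, u, w}; ¬◇p there: t:F, u:F, w:F. ✗
z: successors {s, u}; ¬◇p there: s:F, u:F. ✗
Satisfying worlds: ∅.

0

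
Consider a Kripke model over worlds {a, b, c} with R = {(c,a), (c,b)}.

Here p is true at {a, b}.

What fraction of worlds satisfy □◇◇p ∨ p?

2/3

a: □◇◇p is T, p is T. ✓
b: □◇◇p is T, p is T. ✓
c: □◇◇p is F, p is F. ✗
That's 2 of 3 worlds, so 2/3.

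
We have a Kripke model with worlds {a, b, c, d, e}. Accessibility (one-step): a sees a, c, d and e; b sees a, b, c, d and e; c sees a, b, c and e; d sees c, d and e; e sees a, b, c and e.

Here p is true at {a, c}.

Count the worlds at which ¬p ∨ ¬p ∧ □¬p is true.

3

a: ¬p is F, ¬p ∧ □¬p is F. ✗
b: ¬p is T, ¬p ∧ □¬p is F. ✓
c: ¬p is F, ¬p ∧ □¬p is F. ✗
d: ¬p is T, ¬p ∧ □¬p is F. ✓
e: ¬p is T, ¬p ∧ □¬p is F. ✓
Satisfying worlds: {b, d, e}.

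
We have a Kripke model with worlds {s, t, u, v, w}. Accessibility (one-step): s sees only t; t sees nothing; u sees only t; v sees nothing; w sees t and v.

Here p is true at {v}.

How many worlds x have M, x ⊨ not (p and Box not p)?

s: p and Box not p is F. ✓
t: p and Box not p is F. ✓
u: p and Box not p is F. ✓
v: p and Box not p is T. ✗
w: p and Box not p is F. ✓
Satisfying worlds: {s, t, u, w}.

4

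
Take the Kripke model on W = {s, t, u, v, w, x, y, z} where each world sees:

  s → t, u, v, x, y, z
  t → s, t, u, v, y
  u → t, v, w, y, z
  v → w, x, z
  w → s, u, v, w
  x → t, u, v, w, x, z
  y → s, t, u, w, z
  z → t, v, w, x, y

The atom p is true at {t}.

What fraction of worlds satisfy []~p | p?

3/8

s: []~p is F, p is F. ✗
t: []~p is F, p is T. ✓
u: []~p is F, p is F. ✗
v: []~p is T, p is F. ✓
w: []~p is T, p is F. ✓
x: []~p is F, p is F. ✗
y: []~p is F, p is F. ✗
z: []~p is F, p is F. ✗
That's 3 of 8 worlds, so 3/8.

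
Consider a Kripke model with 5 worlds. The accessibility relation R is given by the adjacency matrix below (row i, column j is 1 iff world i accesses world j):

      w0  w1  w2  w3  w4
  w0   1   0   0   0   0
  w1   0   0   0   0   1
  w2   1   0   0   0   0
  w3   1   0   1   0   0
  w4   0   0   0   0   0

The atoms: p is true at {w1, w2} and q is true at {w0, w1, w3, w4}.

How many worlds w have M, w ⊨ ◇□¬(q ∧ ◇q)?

w0: successors {w0}; □¬(q ∧ ◇q) there: w0:F. ✗
w1: successors {w4}; □¬(q ∧ ◇q) there: w4:T. ✓
w2: successors {w0}; □¬(q ∧ ◇q) there: w0:F. ✗
w3: successors {w0, w2}; □¬(q ∧ ◇q) there: w0:F, w2:F. ✗
w4: no successors, so ◇□¬(q ∧ ◇q) fails. ✗
Satisfying worlds: {w1}.

1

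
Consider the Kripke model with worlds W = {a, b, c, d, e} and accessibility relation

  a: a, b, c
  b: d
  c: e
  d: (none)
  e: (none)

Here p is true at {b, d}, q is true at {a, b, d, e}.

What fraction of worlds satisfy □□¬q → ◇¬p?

2/5

a: □□¬q is F, ◇¬p is T. ✓
b: □□¬q is T, ◇¬p is F. ✗
c: □□¬q is T, ◇¬p is T. ✓
d: □□¬q is T, ◇¬p is F. ✗
e: □□¬q is T, ◇¬p is F. ✗
That's 2 of 5 worlds, so 2/5.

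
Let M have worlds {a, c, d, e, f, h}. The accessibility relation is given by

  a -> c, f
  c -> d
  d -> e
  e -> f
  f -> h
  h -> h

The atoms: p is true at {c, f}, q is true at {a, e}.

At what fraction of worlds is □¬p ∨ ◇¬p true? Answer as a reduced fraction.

a: □¬p is F, ◇¬p is F. ✗
c: □¬p is T, ◇¬p is T. ✓
d: □¬p is T, ◇¬p is T. ✓
e: □¬p is F, ◇¬p is F. ✗
f: □¬p is T, ◇¬p is T. ✓
h: □¬p is T, ◇¬p is T. ✓
That's 4 of 6 worlds, so 4/6 = 2/3.

2/3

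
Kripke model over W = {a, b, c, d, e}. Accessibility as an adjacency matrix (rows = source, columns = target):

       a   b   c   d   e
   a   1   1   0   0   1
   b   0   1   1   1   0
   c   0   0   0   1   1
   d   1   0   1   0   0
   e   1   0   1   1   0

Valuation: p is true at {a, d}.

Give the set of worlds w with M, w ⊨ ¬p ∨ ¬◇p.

a: ¬p is F, ¬◇p is F. ✗
b: ¬p is T, ¬◇p is F. ✓
c: ¬p is T, ¬◇p is F. ✓
d: ¬p is F, ¬◇p is F. ✗
e: ¬p is T, ¬◇p is F. ✓

{b, c, e}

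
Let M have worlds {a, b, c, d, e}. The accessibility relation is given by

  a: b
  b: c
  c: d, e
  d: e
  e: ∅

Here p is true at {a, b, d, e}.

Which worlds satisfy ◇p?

a: successors {b}; p there: b:T. ✓
b: successors {c}; p there: c:F. ✗
c: successors {d, e}; p there: d:T, e:T. ✓
d: successors {e}; p there: e:T. ✓
e: no successors, so ◇p fails. ✗

{a, c, d}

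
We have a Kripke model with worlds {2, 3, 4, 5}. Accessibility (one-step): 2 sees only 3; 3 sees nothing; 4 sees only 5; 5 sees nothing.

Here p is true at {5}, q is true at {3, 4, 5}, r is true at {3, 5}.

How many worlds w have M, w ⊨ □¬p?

3

2: successors {3}; ¬p there: 3:T. ✓
3: no successors, so □¬p holds vacuously. ✓
4: successors {5}; ¬p there: 5:F. ✗
5: no successors, so □¬p holds vacuously. ✓
Satisfying worlds: {2, 3, 5}.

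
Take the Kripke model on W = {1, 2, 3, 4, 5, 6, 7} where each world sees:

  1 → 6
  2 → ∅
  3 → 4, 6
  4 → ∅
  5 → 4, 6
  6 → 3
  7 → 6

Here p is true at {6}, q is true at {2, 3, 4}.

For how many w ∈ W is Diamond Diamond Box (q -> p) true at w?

1: successors {6}; Diamond Box (q -> p) there: 6:F. ✗
2: no successors, so Diamond Diamond Box (q -> p) fails. ✗
3: successors {4, 6}; Diamond Box (q -> p) there: 4:F, 6:F. ✗
4: no successors, so Diamond Diamond Box (q -> p) fails. ✗
5: successors {4, 6}; Diamond Box (q -> p) there: 4:F, 6:F. ✗
6: successors {3}; Diamond Box (q -> p) there: 3:T. ✓
7: successors {6}; Diamond Box (q -> p) there: 6:F. ✗
Satisfying worlds: {6}.

1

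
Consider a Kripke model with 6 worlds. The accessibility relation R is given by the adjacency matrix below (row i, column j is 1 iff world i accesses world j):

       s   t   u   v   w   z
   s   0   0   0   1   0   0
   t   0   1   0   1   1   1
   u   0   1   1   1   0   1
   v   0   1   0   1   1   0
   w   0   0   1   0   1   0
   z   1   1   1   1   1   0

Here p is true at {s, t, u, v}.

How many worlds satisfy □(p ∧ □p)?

0

s: successors {v}; p ∧ □p there: v:F. ✗
t: successors {t, v, w, z}; p ∧ □p there: t:F, v:F, w:F, z:F. ✗
u: successors {t, u, v, z}; p ∧ □p there: t:F, u:F, v:F, z:F. ✗
v: successors {t, v, w}; p ∧ □p there: t:F, v:F, w:F. ✗
w: successors {u, w}; p ∧ □p there: u:F, w:F. ✗
z: successors {s, t, u, v, w}; p ∧ □p there: s:T, t:F, u:F, v:F, w:F. ✗
Satisfying worlds: ∅.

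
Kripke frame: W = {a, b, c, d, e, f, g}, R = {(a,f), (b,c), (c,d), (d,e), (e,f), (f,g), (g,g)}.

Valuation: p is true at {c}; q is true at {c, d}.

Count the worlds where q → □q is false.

a: q is F, □q is F. ✓
b: q is F, □q is T. ✓
c: q is T, □q is T. ✓
d: q is T, □q is F. ✗
e: q is F, □q is F. ✓
f: q is F, □q is F. ✓
g: q is F, □q is F. ✓
Satisfying worlds: {a, b, c, e, f, g}.
So q → □q fails at the other 1 world.

1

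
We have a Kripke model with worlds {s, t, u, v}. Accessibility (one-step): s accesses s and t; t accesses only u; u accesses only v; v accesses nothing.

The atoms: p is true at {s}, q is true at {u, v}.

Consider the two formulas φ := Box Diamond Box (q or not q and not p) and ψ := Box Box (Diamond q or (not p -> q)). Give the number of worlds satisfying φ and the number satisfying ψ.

3 and 4

For Box Diamond Box (q or not q and not p):
s: successors {s, t}; Diamond Box (q or not q and not p) there: s:T, t:T. ✓
t: successors {u}; Diamond Box (q or not q and not p) there: u:T. ✓
u: successors {v}; Diamond Box (q or not q and not p) there: v:F. ✗
v: no successors, so Box Diamond Box (q or not q and not p) holds vacuously. ✓
— 3 worlds.
For Box Box (Diamond q or (not p -> q)):
s: successors {s, t}; Box (Diamond q or (not p -> q)) there: s:T, t:T. ✓
t: successors {u}; Box (Diamond q or (not p -> q)) there: u:T. ✓
u: successors {v}; Box (Diamond q or (not p -> q)) there: v:T. ✓
v: no successors, so Box Box (Diamond q or (not p -> q)) holds vacuously. ✓
— 4 worlds.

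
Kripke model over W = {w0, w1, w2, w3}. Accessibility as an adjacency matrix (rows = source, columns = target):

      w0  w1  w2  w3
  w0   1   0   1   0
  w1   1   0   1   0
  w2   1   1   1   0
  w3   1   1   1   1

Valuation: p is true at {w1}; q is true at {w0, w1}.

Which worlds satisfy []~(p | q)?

∅

w0: successors {w0, w2}; ~(p | q) there: w0:F, w2:T. ✗
w1: successors {w0, w2}; ~(p | q) there: w0:F, w2:T. ✗
w2: successors {w0, w1, w2}; ~(p | q) there: w0:F, w1:F, w2:T. ✗
w3: successors {w0, w1, w2, w3}; ~(p | q) there: w0:F, w1:F, w2:T, w3:T. ✗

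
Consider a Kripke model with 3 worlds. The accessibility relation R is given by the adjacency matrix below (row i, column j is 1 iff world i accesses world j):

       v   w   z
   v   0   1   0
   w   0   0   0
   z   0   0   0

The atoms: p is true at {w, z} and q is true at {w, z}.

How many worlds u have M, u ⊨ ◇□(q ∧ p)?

1

v: successors {w}; □(q ∧ p) there: w:T. ✓
w: no successors, so ◇□(q ∧ p) fails. ✗
z: no successors, so ◇□(q ∧ p) fails. ✗
Satisfying worlds: {v}.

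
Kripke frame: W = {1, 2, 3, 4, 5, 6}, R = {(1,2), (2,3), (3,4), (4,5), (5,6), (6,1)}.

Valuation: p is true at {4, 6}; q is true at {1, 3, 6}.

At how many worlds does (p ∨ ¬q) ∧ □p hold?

1

1: p ∨ ¬q is F, □p is F. ✗
2: p ∨ ¬q is T, □p is F. ✗
3: p ∨ ¬q is F, □p is T. ✗
4: p ∨ ¬q is T, □p is F. ✗
5: p ∨ ¬q is T, □p is T. ✓
6: p ∨ ¬q is T, □p is F. ✗
Satisfying worlds: {5}.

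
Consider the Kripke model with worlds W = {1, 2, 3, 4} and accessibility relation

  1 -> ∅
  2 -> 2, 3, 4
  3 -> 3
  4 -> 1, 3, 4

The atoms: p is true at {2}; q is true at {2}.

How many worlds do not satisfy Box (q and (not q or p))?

3

1: no successors, so Box (q and (not q or p)) holds vacuously. ✓
2: successors {2, 3, 4}; q and (not q or p) there: 2:T, 3:F, 4:F. ✗
3: successors {3}; q and (not q or p) there: 3:F. ✗
4: successors {1, 3, 4}; q and (not q or p) there: 1:F, 3:F, 4:F. ✗
Satisfying worlds: {1}.
So Box (q and (not q or p)) fails at the other 3 worlds.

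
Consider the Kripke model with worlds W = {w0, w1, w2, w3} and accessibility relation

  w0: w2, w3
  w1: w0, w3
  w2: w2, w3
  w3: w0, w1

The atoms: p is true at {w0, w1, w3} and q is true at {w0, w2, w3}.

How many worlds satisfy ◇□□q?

3

w0: successors {w2, w3}; □□q there: w2:F, w3:T. ✓
w1: successors {w0, w3}; □□q there: w0:F, w3:T. ✓
w2: successors {w2, w3}; □□q there: w2:F, w3:T. ✓
w3: successors {w0, w1}; □□q there: w0:F, w1:F. ✗
Satisfying worlds: {w0, w1, w2}.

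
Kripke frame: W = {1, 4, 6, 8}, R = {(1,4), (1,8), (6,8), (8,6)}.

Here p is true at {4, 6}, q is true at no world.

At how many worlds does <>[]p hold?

2

1: successors {4, 8}; []p there: 4:T, 8:T. ✓
4: no successors, so <>[]p fails. ✗
6: successors {8}; []p there: 8:T. ✓
8: successors {6}; []p there: 6:F. ✗
Satisfying worlds: {1, 6}.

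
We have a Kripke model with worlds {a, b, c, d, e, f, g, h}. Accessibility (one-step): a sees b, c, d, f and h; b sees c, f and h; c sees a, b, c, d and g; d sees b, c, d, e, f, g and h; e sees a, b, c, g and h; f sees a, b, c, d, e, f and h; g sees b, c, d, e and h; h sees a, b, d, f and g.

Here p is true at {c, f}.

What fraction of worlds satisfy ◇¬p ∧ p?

a: ◇¬p is T, p is F. ✗
b: ◇¬p is T, p is F. ✗
c: ◇¬p is T, p is T. ✓
d: ◇¬p is T, p is F. ✗
e: ◇¬p is T, p is F. ✗
f: ◇¬p is T, p is T. ✓
g: ◇¬p is T, p is F. ✗
h: ◇¬p is T, p is F. ✗
That's 2 of 8 worlds, so 2/8 = 1/4.

1/4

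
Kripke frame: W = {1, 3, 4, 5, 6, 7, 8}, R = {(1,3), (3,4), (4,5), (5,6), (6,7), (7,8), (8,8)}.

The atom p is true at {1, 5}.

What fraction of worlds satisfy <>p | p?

1: <>p is F, p is T. ✓
3: <>p is F, p is F. ✗
4: <>p is T, p is F. ✓
5: <>p is F, p is T. ✓
6: <>p is F, p is F. ✗
7: <>p is F, p is F. ✗
8: <>p is F, p is F. ✗
That's 3 of 7 worlds, so 3/7.

3/7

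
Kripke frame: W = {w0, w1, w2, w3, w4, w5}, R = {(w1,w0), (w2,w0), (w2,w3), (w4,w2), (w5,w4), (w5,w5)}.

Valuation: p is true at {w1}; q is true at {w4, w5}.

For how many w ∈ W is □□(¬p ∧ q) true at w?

w0: no successors, so □□(¬p ∧ q) holds vacuously. ✓
w1: successors {w0}; □(¬p ∧ q) there: w0:T. ✓
w2: successors {w0, w3}; □(¬p ∧ q) there: w0:T, w3:T. ✓
w3: no successors, so □□(¬p ∧ q) holds vacuously. ✓
w4: successors {w2}; □(¬p ∧ q) there: w2:F. ✗
w5: successors {w4, w5}; □(¬p ∧ q) there: w4:F, w5:T. ✗
Satisfying worlds: {w0, w1, w2, w3}.

4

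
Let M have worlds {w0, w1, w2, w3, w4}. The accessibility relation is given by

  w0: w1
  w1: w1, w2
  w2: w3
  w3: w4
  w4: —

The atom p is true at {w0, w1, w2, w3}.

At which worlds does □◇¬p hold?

{w2, w4}

w0: successors {w1}; ◇¬p there: w1:F. ✗
w1: successors {w1, w2}; ◇¬p there: w1:F, w2:F. ✗
w2: successors {w3}; ◇¬p there: w3:T. ✓
w3: successors {w4}; ◇¬p there: w4:F. ✗
w4: no successors, so □◇¬p holds vacuously. ✓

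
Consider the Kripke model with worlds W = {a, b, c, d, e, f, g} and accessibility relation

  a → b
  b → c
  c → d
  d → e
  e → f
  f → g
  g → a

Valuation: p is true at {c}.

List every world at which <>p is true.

{b}

a: successors {b}; p there: b:F. ✗
b: successors {c}; p there: c:T. ✓
c: successors {d}; p there: d:F. ✗
d: successors {e}; p there: e:F. ✗
e: successors {f}; p there: f:F. ✗
f: successors {g}; p there: g:F. ✗
g: successors {a}; p there: a:F. ✗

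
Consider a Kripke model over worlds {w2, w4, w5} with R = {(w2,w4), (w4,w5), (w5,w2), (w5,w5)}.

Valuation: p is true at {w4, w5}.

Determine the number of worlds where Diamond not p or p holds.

2

w2: Diamond not p is F, p is F. ✗
w4: Diamond not p is F, p is T. ✓
w5: Diamond not p is T, p is T. ✓
Satisfying worlds: {w4, w5}.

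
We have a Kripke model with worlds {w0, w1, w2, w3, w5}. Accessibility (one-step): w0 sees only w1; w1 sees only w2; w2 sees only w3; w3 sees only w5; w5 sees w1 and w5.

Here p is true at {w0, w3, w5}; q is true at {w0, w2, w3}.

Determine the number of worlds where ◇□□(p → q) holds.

w0: successors {w1}; □□(p → q) there: w1:T. ✓
w1: successors {w2}; □□(p → q) there: w2:F. ✗
w2: successors {w3}; □□(p → q) there: w3:F. ✗
w3: successors {w5}; □□(p → q) there: w5:F. ✗
w5: successors {w1, w5}; □□(p → q) there: w1:T, w5:F. ✓
Satisfying worlds: {w0, w5}.

2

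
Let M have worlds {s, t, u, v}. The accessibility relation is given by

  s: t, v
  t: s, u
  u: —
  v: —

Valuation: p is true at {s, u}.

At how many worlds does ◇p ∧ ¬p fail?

3

s: ◇p is F, ¬p is F. ✗
t: ◇p is T, ¬p is T. ✓
u: ◇p is F, ¬p is F. ✗
v: ◇p is F, ¬p is T. ✗
Satisfying worlds: {t}.
So ◇p ∧ ¬p fails at the other 3 worlds.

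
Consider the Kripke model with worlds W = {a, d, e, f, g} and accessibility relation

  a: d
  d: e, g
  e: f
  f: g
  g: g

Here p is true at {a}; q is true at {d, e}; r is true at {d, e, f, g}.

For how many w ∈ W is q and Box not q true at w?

1

a: q is F, Box not q is F. ✗
d: q is T, Box not q is F. ✗
e: q is T, Box not q is T. ✓
f: q is F, Box not q is T. ✗
g: q is F, Box not q is T. ✗
Satisfying worlds: {e}.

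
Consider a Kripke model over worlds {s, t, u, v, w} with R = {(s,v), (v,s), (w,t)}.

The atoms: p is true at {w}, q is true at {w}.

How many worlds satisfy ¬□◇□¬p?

s: □◇□¬p is T. ✗
t: □◇□¬p is T. ✗
u: □◇□¬p is T. ✗
v: □◇□¬p is T. ✗
w: □◇□¬p is F. ✓
Satisfying worlds: {w}.

1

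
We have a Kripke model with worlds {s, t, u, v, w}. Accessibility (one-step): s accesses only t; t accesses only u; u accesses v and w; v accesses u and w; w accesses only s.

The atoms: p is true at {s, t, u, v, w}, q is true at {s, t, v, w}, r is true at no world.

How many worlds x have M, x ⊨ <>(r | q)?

4

s: successors {t}; r | q there: t:T. ✓
t: successors {u}; r | q there: u:F. ✗
u: successors {v, w}; r | q there: v:T, w:T. ✓
v: successors {u, w}; r | q there: u:F, w:T. ✓
w: successors {s}; r | q there: s:T. ✓
Satisfying worlds: {s, u, v, w}.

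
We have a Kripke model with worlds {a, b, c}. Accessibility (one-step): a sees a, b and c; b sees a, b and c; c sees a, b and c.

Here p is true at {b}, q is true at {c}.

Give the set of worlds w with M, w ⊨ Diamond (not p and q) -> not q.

{a, b}

a: Diamond (not p and q) is T, not q is T. ✓
b: Diamond (not p and q) is T, not q is T. ✓
c: Diamond (not p and q) is T, not q is F. ✗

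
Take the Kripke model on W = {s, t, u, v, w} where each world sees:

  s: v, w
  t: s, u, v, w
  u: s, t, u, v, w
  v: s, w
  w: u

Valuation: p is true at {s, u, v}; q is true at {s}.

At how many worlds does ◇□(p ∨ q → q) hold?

3

s: successors {v, w}; □(p ∨ q → q) there: v:T, w:F. ✓
t: successors {s, u, v, w}; □(p ∨ q → q) there: s:F, u:F, v:T, w:F. ✓
u: successors {s, t, u, v, w}; □(p ∨ q → q) there: s:F, t:F, u:F, v:T, w:F. ✓
v: successors {s, w}; □(p ∨ q → q) there: s:F, w:F. ✗
w: successors {u}; □(p ∨ q → q) there: u:F. ✗
Satisfying worlds: {s, t, u}.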